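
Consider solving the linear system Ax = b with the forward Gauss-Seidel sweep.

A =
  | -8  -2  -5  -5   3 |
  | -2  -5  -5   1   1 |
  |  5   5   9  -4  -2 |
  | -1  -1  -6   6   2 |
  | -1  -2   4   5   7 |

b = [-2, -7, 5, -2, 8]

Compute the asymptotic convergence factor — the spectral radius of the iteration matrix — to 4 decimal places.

Let D = diag(-8, -5, 9, 6, 7); L, U the strict triangles.
GS T = -(D+L)⁻¹U: row 0 first, T[0,1] = -(-2)/(-8) = -0.2500; later rows by forward substitution.
  T[0,:] = [+0.0000, -0.2500, -0.6250, -0.6250, +0.3750]
  T[1,:] = [+0.0000, +0.1000, -0.7500, +0.4500, +0.0500]
  T[2,:] = [+0.0000, +0.0833, +0.7639, +0.5417, -0.0139]
  T[3,:] = [+0.0000, +0.0583, +0.5347, +0.5125, -0.2764]
  T[4,:] = [+0.0000, -0.0964, -1.1220, -0.6363, +0.2732]
eigenvalue magnitudes: 1.3765, 0.2586, 0.2586, 0.0575, 0.0000.
ρ = 1.3765; 1.3765 > 1: divergent.

1.3765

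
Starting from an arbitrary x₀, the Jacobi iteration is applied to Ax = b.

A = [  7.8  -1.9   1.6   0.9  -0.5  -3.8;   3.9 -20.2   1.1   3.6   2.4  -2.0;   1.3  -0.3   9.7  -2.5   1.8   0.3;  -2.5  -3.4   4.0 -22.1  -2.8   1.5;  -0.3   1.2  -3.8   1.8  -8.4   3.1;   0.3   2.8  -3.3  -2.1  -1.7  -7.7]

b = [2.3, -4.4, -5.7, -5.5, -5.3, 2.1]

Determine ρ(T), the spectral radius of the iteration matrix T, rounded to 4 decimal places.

0.5932

Diagonal D = diag(7.8, -20.2, 9.7, -22.1, -8.4, -7.7); L, U strict lower/upper.
Jacobi: T = -D⁻¹(L+U), T[3,0] = -(-2.5)/(-22.1) = -0.1131; T[3,3] = 0.
  T[0,:] = [+0.0000, +0.2436, -0.2051, -0.1154, +0.0641, +0.4872]
  T[1,:] = [+0.1931, +0.0000, +0.0545, +0.1782, +0.1188, -0.0990]
  T[2,:] = [-0.1340, +0.0309, +0.0000, +0.2577, -0.1856, -0.0309]
  T[3,:] = [-0.1131, -0.1538, +0.1810, +0.0000, -0.1267, +0.0679]
  T[4,:] = [-0.0357, +0.1429, -0.4524, +0.2143, +0.0000, +0.3690]
  T[5,:] = [+0.0390, +0.3636, -0.4286, -0.2727, -0.2208, +0.0000]
|roots of det(T-λI)|: 0.5932, 0.4380, 0.4380, 0.2407, 0.2407, 0.1500.
ρ(T) = max|λ| = 0.5932; 0.5932 < 1, so it converges for any x₀.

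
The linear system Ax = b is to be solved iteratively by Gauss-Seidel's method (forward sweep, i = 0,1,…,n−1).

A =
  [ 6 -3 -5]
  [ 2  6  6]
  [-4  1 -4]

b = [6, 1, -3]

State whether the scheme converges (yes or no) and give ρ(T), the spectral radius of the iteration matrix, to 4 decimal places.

no, ρ = 1.6268

Split A = D + L + U, D = diag(6, 6, -4).
GS T = -(D+L)⁻¹U: row 0 first, T[0,2] = -(-5)/(6) = +0.8333; later rows by forward substitution.
  T[0,:] = [+0.0000 +0.5000 +0.8333]
  T[1,:] = [+0.0000 -0.1667 -1.2778]
  T[2,:] = [+0.0000 -0.5417 -1.1528]
moduli |λ_i(T)| = 1.6268, 0.3074, 0.0000.
ρ(T) = max|λ| = 1.6268; 1.6268 > 1, so it fails to converge.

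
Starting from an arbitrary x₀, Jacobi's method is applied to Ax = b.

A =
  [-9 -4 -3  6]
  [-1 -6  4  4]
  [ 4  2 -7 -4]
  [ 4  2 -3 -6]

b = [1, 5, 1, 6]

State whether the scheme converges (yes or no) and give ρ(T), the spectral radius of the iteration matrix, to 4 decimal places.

Let D = diag(-9, -6, -7, -6); L, U the strict triangles.
Jacobi: T = -D⁻¹(L+U), T[2,1] = -(2)/(-7) = +0.2857; T[2,2] = 0.
  T[0,:] = [+0.0000, -0.4444, -0.3333, +0.6667]
  T[1,:] = [-0.1667, +0.0000, +0.6667, +0.6667]
  T[2,:] = [+0.5714, +0.2857, +0.0000, -0.5714]
  T[3,:] = [+0.6667, +0.3333, -0.5000, +0.0000]
eigenvalue magnitudes: 1.2880, 0.6475, 0.4667, 0.4667.
ρ = 1.2880; 1.2880 > 1: divergent.

no, ρ = 1.2880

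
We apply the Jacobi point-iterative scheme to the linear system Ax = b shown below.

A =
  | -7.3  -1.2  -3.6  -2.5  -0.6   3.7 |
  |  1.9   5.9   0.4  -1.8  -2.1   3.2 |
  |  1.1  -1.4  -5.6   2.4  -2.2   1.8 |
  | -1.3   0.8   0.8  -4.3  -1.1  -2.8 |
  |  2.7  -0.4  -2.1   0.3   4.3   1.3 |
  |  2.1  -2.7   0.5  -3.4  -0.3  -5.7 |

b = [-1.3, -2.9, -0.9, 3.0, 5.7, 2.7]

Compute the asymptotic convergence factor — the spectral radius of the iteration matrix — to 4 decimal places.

1.1673

Split A = D + L + U, D = diag(-7.3, 5.9, -5.6, -4.3, 4.3, -5.7).
T_J = -D⁻¹(L+U): T[3,4] = -(-1.1)/(-4.3) = -0.2558; T[3,3] = 0.
  T[0,:] = [+0.0000  -0.1644  -0.4932  -0.3425  -0.0822  +0.5068]
  T[1,:] = [-0.3220  +0.0000  -0.0678  +0.3051  +0.3559  -0.5424]
  T[2,:] = [+0.1964  -0.2500  +0.0000  +0.4286  -0.3929  +0.3214]
  T[3,:] = [-0.3023  +0.1860  +0.1860  +0.0000  -0.2558  -0.6512]
  T[4,:] = [-0.6279  +0.0930  +0.4884  -0.0698  +0.0000  -0.3023]
  T[5,:] = [+0.3684  -0.4737  +0.0877  -0.5965  -0.0526  +0.0000]
eigenvalue magnitudes: 1.1673, 0.7738, 0.5987, 0.5987, 0.4783, 0.4783.
spectral radius ρ = 1.1673; 1.1673 > 1 ⇒ diverges.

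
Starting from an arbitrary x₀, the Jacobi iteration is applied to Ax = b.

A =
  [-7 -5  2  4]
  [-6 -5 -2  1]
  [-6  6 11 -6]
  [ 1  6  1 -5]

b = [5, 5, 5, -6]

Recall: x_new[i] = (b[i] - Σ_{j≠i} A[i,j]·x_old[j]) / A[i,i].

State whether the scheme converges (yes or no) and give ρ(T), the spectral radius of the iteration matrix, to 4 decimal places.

A = D + L + U where D = diag(-7, -5, 11, -5).
Jacobi T = -D⁻¹(L+U): T[0,3] = -(4)/(-7) = +0.5714; T[0,0] = 0.
  T[0,:] = [+0.0000 -0.7143 +0.2857 +0.5714]
  T[1,:] = [-1.2000 +0.0000 -0.4000 +0.2000]
  T[2,:] = [+0.5455 -0.5455 +0.0000 +0.5455]
  T[3,:] = [+0.2000 +1.2000 +0.2000 +0.0000]
|roots of det(T-λI)|: 1.4022, 0.9463, 0.9463, 0.3550.
ρ = 1.4022; 1.4022 > 1 ⇒ diverges.

no, ρ = 1.4022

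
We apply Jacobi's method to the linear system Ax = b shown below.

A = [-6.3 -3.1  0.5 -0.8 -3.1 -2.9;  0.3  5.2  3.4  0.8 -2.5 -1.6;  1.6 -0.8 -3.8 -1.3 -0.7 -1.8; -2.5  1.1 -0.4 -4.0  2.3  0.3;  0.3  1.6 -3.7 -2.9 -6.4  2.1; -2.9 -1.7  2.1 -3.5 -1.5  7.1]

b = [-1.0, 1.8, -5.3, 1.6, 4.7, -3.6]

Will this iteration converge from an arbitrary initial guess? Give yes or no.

Split A = D + L + U, D = diag(-6.3, 5.2, -3.8, -4, -6.4, 7.1).
Jacobi T = -D⁻¹(L+U): T[5,2] = -(2.1)/(7.1) = -0.2958; T[5,5] = 0.
  T[0,:] = [+0.0000  -0.4921  +0.0794  -0.1270  -0.4921  -0.4603]
  T[1,:] = [-0.0577  +0.0000  -0.6538  -0.1538  +0.4808  +0.3077]
  T[2,:] = [+0.4211  -0.2105  +0.0000  -0.3421  -0.1842  -0.4737]
  T[3,:] = [-0.6250  +0.2750  -0.1000  +0.0000  +0.5750  +0.0750]
  T[4,:] = [+0.0469  +0.2500  -0.5781  -0.4531  +0.0000  +0.3281]
  T[5,:] = [+0.4085  +0.2394  -0.2958  +0.4930  +0.2113  +0.0000]
|eigenvalues of T|: 1.1975, 0.6435, 0.6435, 0.6004, 0.6004, 0.2996.
ρ = 1.1975; 1.1975 > 1: divergent.

no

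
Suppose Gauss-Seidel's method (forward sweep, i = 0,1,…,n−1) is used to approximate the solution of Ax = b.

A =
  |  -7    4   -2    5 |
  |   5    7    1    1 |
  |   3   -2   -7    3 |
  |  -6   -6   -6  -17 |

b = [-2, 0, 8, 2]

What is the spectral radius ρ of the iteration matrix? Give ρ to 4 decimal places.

Split A = D + L + U, D = diag(-7, 7, -7, -17).
Gauss-Seidel: T = -(D+L)⁻¹U, row 0 first, T[0,1] = -(4)/(-7) = +0.5714; later rows by forward substitution.
  T[0,:] = [+0.0000 +0.5714 -0.2857 +0.7143]
  T[1,:] = [+0.0000 -0.4082 +0.0612 -0.6531]
  T[2,:] = [+0.0000 +0.3615 -0.1399 +0.9213]
  T[3,:] = [+0.0000 -0.1852 +0.1286 -0.3468]
moduli |λ_i(T)| = 0.8956, 0.1178, 0.1171, 0.0000.
ρ = 0.8956; 0.8956 < 1: convergent.

0.8956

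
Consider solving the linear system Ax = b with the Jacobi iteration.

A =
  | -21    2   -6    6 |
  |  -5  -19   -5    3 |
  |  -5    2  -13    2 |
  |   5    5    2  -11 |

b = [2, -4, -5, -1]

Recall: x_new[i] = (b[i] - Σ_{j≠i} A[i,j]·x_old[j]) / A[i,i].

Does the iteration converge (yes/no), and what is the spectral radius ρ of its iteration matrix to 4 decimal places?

Write A = D+L+U with D = diag(-21, -19, -13, -11).
T_J = -D⁻¹(L+U): T[3,0] = -(5)/(-11) = +0.4545; T[3,3] = 0.
  T[0,:] = [+0.0000  +0.0952  -0.2857  +0.2857]
  T[1,:] = [-0.2632  +0.0000  -0.2632  +0.1579]
  T[2,:] = [-0.3846  +0.1538  +0.0000  +0.1538]
  T[3,:] = [+0.4545  +0.4545  +0.1818  +0.0000]
eigenvalue magnitudes: 0.6257, 0.4230, 0.1783, 0.1783.
ρ = 0.6257; 0.6257 < 1: convergent.

yes, ρ = 0.6257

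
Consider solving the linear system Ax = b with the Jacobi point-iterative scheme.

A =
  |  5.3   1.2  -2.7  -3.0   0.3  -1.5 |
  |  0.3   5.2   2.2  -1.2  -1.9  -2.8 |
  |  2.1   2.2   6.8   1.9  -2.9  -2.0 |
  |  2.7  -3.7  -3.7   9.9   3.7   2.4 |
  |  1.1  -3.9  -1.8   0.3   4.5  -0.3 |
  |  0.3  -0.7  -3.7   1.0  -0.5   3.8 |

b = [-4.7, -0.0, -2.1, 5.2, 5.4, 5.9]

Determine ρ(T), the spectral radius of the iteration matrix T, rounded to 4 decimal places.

Diagonal D = diag(5.3, 5.2, 6.8, 9.9, 4.5, 3.8); L, U strict lower/upper.
Jacobi T = -D⁻¹(L+U): T[1,0] = -(0.3)/(5.2) = -0.0577; T[1,1] = 0.
  T[0,:] = [+0.0000, -0.2264, +0.5094, +0.5660, -0.0566, +0.2830]
  T[1,:] = [-0.0577, +0.0000, -0.4231, +0.2308, +0.3654, +0.5385]
  T[2,:] = [-0.3088, -0.3235, +0.0000, -0.2794, +0.4265, +0.2941]
  T[3,:] = [-0.2727, +0.3737, +0.3737, +0.0000, -0.3737, -0.2424]
  T[4,:] = [-0.2444, +0.8667, +0.4000, -0.0667, +0.0000, +0.0667]
  T[5,:] = [-0.0789, +0.1842, +0.9737, -0.2632, +0.1316, +0.0000]
|λ(T)| sorted: 1.2120, 0.8537, 0.5767, 0.5767, 0.1409, 0.1409.
spectral radius ρ = 1.2120; 1.2120 > 1, so it fails to converge.

1.2120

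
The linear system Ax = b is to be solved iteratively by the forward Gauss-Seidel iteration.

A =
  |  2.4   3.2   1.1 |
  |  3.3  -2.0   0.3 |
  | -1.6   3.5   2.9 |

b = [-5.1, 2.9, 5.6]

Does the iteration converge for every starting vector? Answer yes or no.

no

Split A = D + L + U, D = diag(2.4, -2, 2.9).
GS T = -(D+L)⁻¹U: row 0 first, T[0,1] = -(3.2)/(2.4) = -1.3333; later rows by forward substitution.
  T[0,:] = [+0.0000 -1.3333 -0.4583]
  T[1,:] = [+0.0000 -2.2000 -0.6063]
  T[2,:] = [+0.0000 +1.9195 +0.4788]
|eigenvalues of T|: 1.6545, 0.0667, 0.0000.
spectral radius ρ = 1.6545; 1.6545 > 1 ⇒ diverges.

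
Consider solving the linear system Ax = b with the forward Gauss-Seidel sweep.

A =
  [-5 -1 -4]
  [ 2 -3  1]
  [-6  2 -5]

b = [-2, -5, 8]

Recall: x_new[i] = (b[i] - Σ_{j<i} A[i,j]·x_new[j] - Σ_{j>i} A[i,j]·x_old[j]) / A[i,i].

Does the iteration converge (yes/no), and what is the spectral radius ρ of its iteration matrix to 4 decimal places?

yes, ρ = 0.8417

A = D + L + U where D = diag(-5, -3, -5).
Gauss-Seidel: T = -(D+L)⁻¹U, row 0 first, T[0,1] = -(-1)/(-5) = -0.2000; later rows by forward substitution.
  T[0,:] = [+0.0000, -0.2000, -0.8000]
  T[1,:] = [+0.0000, -0.1333, -0.2000]
  T[2,:] = [+0.0000, +0.1867, +0.8800]
|eigenvalues of T|: 0.8417, 0.0950, 0.0000.
ρ = 0.8417; 0.8417 < 1, so it converges for any x₀.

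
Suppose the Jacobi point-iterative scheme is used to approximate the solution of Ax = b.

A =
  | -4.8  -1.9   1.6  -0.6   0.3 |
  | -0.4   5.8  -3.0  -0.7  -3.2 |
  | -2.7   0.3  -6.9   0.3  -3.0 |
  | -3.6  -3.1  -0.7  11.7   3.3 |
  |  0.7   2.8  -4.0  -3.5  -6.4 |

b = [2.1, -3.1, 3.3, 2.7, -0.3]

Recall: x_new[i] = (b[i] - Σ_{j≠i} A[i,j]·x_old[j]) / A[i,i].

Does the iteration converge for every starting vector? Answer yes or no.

yes

A = D + L + U where D = diag(-4.8, 5.8, -6.9, 11.7, -6.4).
T_J = -D⁻¹(L+U): T[4,0] = -(0.7)/(-6.4) = +0.1094; T[4,4] = 0.
  T[0,:] = [+0.0000, -0.3958, +0.3333, -0.1250, +0.0625]
  T[1,:] = [+0.0690, +0.0000, +0.5172, +0.1207, +0.5517]
  T[2,:] = [-0.3913, +0.0435, +0.0000, +0.0435, -0.4348]
  T[3,:] = [+0.3077, +0.2650, +0.0598, +0.0000, -0.2821]
  T[4,:] = [+0.1094, +0.4375, -0.6250, -0.5469, +0.0000]
|λ(T)| sorted: 0.9368, 0.6749, 0.4467, 0.4467, 0.3566.
spectral radius ρ = 0.9368; 0.9368 < 1: convergent.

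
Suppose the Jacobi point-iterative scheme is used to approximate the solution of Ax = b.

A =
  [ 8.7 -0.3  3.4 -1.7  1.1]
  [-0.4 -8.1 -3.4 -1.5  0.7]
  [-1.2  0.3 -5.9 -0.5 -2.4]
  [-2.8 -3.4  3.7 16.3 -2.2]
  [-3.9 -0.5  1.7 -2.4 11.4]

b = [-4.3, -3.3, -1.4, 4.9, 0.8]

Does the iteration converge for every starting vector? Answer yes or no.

yes

Write A = D+L+U with D = diag(8.7, -8.1, -5.9, 16.3, 11.4).
T_J = -D⁻¹(L+U): T[1,2] = -(-3.4)/(-8.1) = -0.4198; T[1,1] = 0.
  T[0,:] = [+0.0000 +0.0345 -0.3908 +0.1954 -0.1264]
  T[1,:] = [-0.0494 +0.0000 -0.4198 -0.1852 +0.0864]
  T[2,:] = [-0.2034 +0.0508 +0.0000 -0.0847 -0.4068]
  T[3,:] = [+0.1718 +0.2086 -0.2270 +0.0000 +0.1350]
  T[4,:] = [+0.3421 +0.0439 -0.1491 +0.2105 +0.0000]
|eigenvalues of T|: 0.6204, 0.3372, 0.3372, 0.2340, 0.2340.
ρ = 0.6204; 0.6204 < 1: convergent.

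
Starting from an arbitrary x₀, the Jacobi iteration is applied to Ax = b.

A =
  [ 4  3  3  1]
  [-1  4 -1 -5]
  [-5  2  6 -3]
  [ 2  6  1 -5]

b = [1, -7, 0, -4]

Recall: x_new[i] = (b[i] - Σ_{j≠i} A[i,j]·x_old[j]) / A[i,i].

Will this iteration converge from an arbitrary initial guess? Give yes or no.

no

Diagonal D = diag(4, 4, 6, -5); L, U strict lower/upper.
Jacobi T = -D⁻¹(L+U): T[1,2] = -(-1)/(4) = +0.2500; T[1,1] = 0.
  T[0,:] = [+0.0000, -0.7500, -0.7500, -0.2500]
  T[1,:] = [+0.2500, +0.0000, +0.2500, +1.2500]
  T[2,:] = [+0.8333, -0.3333, +0.0000, +0.5000]
  T[3,:] = [+0.4000, +1.2000, +0.2000, +0.0000]
|λ(T)| sorted: 1.2582, 0.8748, 0.8022, 0.8022.
spectral radius ρ = 1.2582; 1.2582 > 1, so it fails to converge.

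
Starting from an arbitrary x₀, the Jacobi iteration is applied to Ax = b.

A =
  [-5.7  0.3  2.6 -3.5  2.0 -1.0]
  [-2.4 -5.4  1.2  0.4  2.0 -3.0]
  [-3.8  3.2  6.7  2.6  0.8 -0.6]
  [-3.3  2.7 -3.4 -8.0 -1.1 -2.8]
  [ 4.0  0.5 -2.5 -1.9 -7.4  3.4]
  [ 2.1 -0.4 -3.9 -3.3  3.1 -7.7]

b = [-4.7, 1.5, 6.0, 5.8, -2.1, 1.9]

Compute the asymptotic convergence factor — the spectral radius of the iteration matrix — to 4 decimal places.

1.1413

Let D = diag(-5.7, -5.4, 6.7, -8, -7.4, -7.7); L, U the strict triangles.
T_J = -D⁻¹(L+U): T[5,3] = -(-3.3)/(-7.7) = -0.4286; T[5,5] = 0.
  T[0,:] = [+0.0000 +0.0526 +0.4561 -0.6140 +0.3509 -0.1754]
  T[1,:] = [-0.4444 +0.0000 +0.2222 +0.0741 +0.3704 -0.5556]
  T[2,:] = [+0.5672 -0.4776 +0.0000 -0.3881 -0.1194 +0.0896]
  T[3,:] = [-0.4125 +0.3375 -0.4250 +0.0000 -0.1375 -0.3500]
  T[4,:] = [+0.5405 +0.0676 -0.3378 -0.2568 +0.0000 +0.4595]
  T[5,:] = [+0.2727 -0.0519 -0.5065 -0.4286 +0.4026 +0.0000]
eigenvalue magnitudes: 1.1413, 0.6520, 0.5796, 0.5796, 0.3886, 0.1418.
ρ = 1.1413; 1.1413 > 1 ⇒ diverges.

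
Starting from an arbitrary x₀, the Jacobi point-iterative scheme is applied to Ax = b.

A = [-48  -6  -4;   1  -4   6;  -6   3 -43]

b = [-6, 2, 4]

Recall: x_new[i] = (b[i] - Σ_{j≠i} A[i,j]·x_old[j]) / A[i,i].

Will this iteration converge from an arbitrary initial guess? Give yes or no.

yes

Diagonal D = diag(-48, -4, -43); L, U strict lower/upper.
Jacobi: T = -D⁻¹(L+U), T[0,1] = -(-6)/(-48) = -0.1250; T[0,0] = 0.
  T[0,:] = [+0.0000 -0.1250 -0.0833]
  T[1,:] = [+0.2500 +0.0000 +1.5000]
  T[2,:] = [-0.1395 +0.0698 +0.0000]
|eigenvalues of T|: 0.3860, 0.2530, 0.2530.
ρ = 0.3860; 0.3860 < 1: convergent.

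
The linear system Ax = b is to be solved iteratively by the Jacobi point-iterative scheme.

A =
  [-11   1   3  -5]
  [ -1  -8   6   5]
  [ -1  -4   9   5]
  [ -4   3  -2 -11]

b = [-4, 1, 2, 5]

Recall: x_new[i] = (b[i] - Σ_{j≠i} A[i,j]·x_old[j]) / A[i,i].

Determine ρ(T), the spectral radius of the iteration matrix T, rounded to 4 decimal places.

Split A = D + L + U, D = diag(-11, -8, 9, -11).
Jacobi T = -D⁻¹(L+U): T[0,3] = -(-5)/(-11) = -0.4545; T[0,0] = 0.
  T[0,:] = [+0.0000  +0.0909  +0.2727  -0.4545]
  T[1,:] = [-0.1250  +0.0000  +0.7500  +0.6250]
  T[2,:] = [+0.1111  +0.4444  +0.0000  -0.5556]
  T[3,:] = [-0.3636  +0.2727  -0.1818  +0.0000]
|roots of det(T-λI)|: 0.9004, 0.6370, 0.5360, 0.2726.
spectral radius ρ = 0.9004; 0.9004 < 1: convergent.

0.9004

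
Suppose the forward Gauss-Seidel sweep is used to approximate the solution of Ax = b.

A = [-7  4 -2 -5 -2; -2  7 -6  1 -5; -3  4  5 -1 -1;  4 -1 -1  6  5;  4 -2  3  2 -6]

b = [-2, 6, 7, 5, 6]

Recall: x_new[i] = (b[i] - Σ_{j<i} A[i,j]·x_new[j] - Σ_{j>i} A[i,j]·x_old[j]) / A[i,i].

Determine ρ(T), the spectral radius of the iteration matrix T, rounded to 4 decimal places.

Diagonal D = diag(-7, 7, 5, 6, -6); L, U strict lower/upper.
T_GS = -(D+L)⁻¹U: row 0 first, T[0,2] = -(-2)/(-7) = -0.2857; later rows by forward substitution.
  T[0,:] = [+0.0000  +0.5714  -0.2857  -0.7143  -0.2857]
  T[1,:] = [+0.0000  +0.1633  +0.7755  -0.3469  +0.6327]
  T[2,:] = [+0.0000  +0.2122  -0.7918  +0.0490  -0.4776]
  T[3,:] = [+0.0000  -0.3184  +0.1878  +0.4265  -0.6170]
  T[4,:] = [+0.0000  +0.3265  -0.7823  -0.1939  -0.8458]
|roots of det(T-λI)|: 1.6382, 0.8344, 0.3559, 0.1119, 0.0000.
ρ = 1.6382; 1.6382 > 1, so it fails to converge.

1.6382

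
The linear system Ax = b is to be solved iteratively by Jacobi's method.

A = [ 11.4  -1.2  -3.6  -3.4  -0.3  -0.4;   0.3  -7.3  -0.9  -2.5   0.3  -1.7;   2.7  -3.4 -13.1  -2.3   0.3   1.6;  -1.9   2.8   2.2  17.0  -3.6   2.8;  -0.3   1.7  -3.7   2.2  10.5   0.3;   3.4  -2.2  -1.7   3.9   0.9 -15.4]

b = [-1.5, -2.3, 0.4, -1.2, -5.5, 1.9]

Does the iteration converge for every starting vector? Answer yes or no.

yes

Diagonal D = diag(11.4, -7.3, -13.1, 17, 10.5, -15.4); L, U strict lower/upper.
T_J = -D⁻¹(L+U): T[4,0] = -(-0.3)/(10.5) = +0.0286; T[4,4] = 0.
  T[0,:] = [+0.0000, +0.1053, +0.3158, +0.2982, +0.0263, +0.0351]
  T[1,:] = [+0.0411, +0.0000, -0.1233, -0.3425, +0.0411, -0.2329]
  T[2,:] = [+0.2061, -0.2595, +0.0000, -0.1756, +0.0229, +0.1221]
  T[3,:] = [+0.1118, -0.1647, -0.1294, +0.0000, +0.2118, -0.1647]
  T[4,:] = [+0.0286, -0.1619, +0.3524, -0.2095, +0.0000, -0.0286]
  T[5,:] = [+0.2208, -0.1429, -0.1104, +0.2532, +0.0584, +0.0000]
|λ(T)| sorted: 0.5850, 0.4449, 0.3636, 0.3636, 0.1074, 0.0928.
ρ(T) = max|λ| = 0.5850; 0.5850 < 1 ⇒ converges.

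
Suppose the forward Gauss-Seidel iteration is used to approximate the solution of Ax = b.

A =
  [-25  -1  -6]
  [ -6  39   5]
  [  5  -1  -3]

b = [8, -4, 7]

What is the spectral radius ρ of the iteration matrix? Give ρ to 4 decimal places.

Write A = D+L+U with D = diag(-25, 39, -3).
GS T = -(D+L)⁻¹U: row 0 first, T[0,1] = -(-1)/(-25) = -0.0400; later rows by forward substitution.
  T[0,:] = [+0.0000  -0.0400  -0.2400]
  T[1,:] = [+0.0000  -0.0062  -0.1651]
  T[2,:] = [+0.0000  -0.0646  -0.3450]
moduli |λ_i(T)| = 0.3740, 0.0229, 0.0000.
ρ(T) = max|λ| = 0.3740; 0.3740 < 1 ⇒ converges.

0.3740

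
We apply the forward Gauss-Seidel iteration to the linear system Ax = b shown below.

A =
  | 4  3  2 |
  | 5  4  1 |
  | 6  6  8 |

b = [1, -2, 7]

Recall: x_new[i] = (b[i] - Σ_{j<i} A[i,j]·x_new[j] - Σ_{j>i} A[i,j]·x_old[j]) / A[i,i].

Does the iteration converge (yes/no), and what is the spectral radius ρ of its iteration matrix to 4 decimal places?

Write A = D+L+U with D = diag(4, 4, 8).
GS T = -(D+L)⁻¹U: row 0 first, T[0,1] = -(3)/(4) = -0.7500; later rows by forward substitution.
  T[0,:] = [+0.0000 -0.7500 -0.5000]
  T[1,:] = [+0.0000 +0.9375 +0.3750]
  T[2,:] = [+0.0000 -0.1406 +0.0938]
|λ(T)| sorted: 0.8695, 0.1617, 0.0000.
spectral radius ρ = 0.8695; 0.8695 < 1 ⇒ converges.

yes, ρ = 0.8695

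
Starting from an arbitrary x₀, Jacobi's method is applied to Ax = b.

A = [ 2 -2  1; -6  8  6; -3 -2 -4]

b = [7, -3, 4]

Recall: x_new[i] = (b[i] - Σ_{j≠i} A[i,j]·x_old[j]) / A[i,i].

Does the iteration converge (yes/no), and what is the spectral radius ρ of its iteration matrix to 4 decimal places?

Diagonal D = diag(2, 8, -4); L, U strict lower/upper.
T_J = -D⁻¹(L+U): T[0,1] = -(-2)/(2) = +1.0000; T[0,0] = 0.
  T[0,:] = [+0.0000, +1.0000, -0.5000]
  T[1,:] = [+0.7500, +0.0000, -0.7500]
  T[2,:] = [-0.7500, -0.5000, +0.0000]
eigenvalue magnitudes: 1.4237, 0.7258, 0.7258.
spectral radius ρ = 1.4237; 1.4237 > 1 ⇒ diverges.

no, ρ = 1.4237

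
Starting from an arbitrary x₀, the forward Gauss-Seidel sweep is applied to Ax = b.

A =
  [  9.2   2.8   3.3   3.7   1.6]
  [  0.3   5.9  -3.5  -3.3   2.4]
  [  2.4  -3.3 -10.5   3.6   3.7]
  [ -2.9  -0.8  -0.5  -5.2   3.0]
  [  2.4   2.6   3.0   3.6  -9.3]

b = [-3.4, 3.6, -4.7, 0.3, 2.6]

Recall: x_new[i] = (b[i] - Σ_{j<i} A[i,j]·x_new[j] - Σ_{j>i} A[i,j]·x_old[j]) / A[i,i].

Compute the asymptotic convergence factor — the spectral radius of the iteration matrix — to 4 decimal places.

0.5639

A = D + L + U where D = diag(9.2, 5.9, -10.5, -5.2, -9.3).
Gauss-Seidel: T = -(D+L)⁻¹U, row 0 first, T[0,1] = -(2.8)/(9.2) = -0.3043; later rows by forward substitution.
  T[0,:] = [+0.0000 -0.3043 -0.3587 -0.4022 -0.1739]
  T[1,:] = [+0.0000 +0.0155 +0.6115 +0.5798 -0.3979]
  T[2,:] = [+0.0000 -0.0744 -0.2742 +0.0687 +0.4377]
  T[3,:] = [+0.0000 +0.1745 +0.1323 +0.1285 +0.6930]
  T[4,:] = [+0.0000 -0.0307 +0.0412 +0.1302 +0.2533]
eigenvalue magnitudes: 0.5639, 0.3104, 0.3104, 0.1696, 0.0000.
spectral radius ρ = 0.5639; 0.5639 < 1, so it converges for any x₀.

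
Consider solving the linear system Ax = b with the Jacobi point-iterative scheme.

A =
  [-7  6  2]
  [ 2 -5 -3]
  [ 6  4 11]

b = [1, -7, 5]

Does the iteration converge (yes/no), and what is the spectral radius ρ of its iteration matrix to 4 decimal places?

yes, ρ = 0.8321

Split A = D + L + U, D = diag(-7, -5, 11).
T_J = -D⁻¹(L+U): T[0,1] = -(6)/(-7) = +0.8571; T[0,0] = 0.
  T[0,:] = [+0.0000, +0.8571, +0.2857]
  T[1,:] = [+0.4000, +0.0000, -0.6000]
  T[2,:] = [-0.5455, -0.3636, +0.0000]
|λ(T)| sorted: 0.8321, 0.5359, 0.5359.
ρ(T) = max|λ| = 0.8321; 0.8321 < 1 ⇒ converges.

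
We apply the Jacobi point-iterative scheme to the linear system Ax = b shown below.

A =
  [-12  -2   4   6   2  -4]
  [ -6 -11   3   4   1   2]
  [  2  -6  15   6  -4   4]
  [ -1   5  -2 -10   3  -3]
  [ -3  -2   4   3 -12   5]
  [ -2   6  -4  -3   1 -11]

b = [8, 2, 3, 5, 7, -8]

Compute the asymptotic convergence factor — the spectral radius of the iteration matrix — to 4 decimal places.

Let D = diag(-12, -11, 15, -10, -12, -11); L, U the strict triangles.
T_J = -D⁻¹(L+U): T[4,2] = -(4)/(-12) = +0.3333; T[4,4] = 0.
  T[0,:] = [+0.0000 -0.1667 +0.3333 +0.5000 +0.1667 -0.3333]
  T[1,:] = [-0.5455 +0.0000 +0.2727 +0.3636 +0.0909 +0.1818]
  T[2,:] = [-0.1333 +0.4000 +0.0000 -0.4000 +0.2667 -0.2667]
  T[3,:] = [-0.1000 +0.5000 -0.2000 +0.0000 +0.3000 -0.3000]
  T[4,:] = [-0.2500 -0.1667 +0.3333 +0.2500 +0.0000 +0.4167]
  T[5,:] = [-0.1818 +0.5455 -0.3636 -0.2727 +0.0909 +0.0000]
|eigenvalues of T|: 1.1690, 0.5036, 0.5036, 0.4097, 0.0995, 0.0995.
ρ(T) = max|λ| = 1.1690; 1.1690 > 1: divergent.

1.1690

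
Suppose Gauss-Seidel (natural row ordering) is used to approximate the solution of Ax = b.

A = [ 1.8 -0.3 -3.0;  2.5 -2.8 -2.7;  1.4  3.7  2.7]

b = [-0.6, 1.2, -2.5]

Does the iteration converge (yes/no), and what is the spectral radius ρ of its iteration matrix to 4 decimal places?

Diagonal D = diag(1.8, -2.8, 2.7); L, U strict lower/upper.
Gauss-Seidel: T = -(D+L)⁻¹U, row 0 first, T[0,1] = -(-0.3)/(1.8) = +0.1667; later rows by forward substitution.
  T[0,:] = [+0.0000, +0.1667, +1.6667]
  T[1,:] = [+0.0000, +0.1488, +0.5238]
  T[2,:] = [+0.0000, -0.2903, -1.5820]
|roots of det(T-λI)|: 1.4892, 0.0560, 0.0000.
ρ = 1.4892; 1.4892 > 1 ⇒ diverges.

no, ρ = 1.4892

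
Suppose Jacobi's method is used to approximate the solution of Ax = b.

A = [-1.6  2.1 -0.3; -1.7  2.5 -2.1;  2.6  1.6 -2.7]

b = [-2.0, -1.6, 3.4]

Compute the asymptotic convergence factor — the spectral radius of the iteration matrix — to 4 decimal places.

1.3861

Let D = diag(-1.6, 2.5, -2.7); L, U the strict triangles.
Jacobi T = -D⁻¹(L+U): T[0,1] = -(2.1)/(-1.6) = +1.3125; T[0,0] = 0.
  T[0,:] = [+0.0000 +1.3125 -0.1875]
  T[1,:] = [+0.6800 +0.0000 +0.8400]
  T[2,:] = [+0.9630 +0.5926 +0.0000]
|roots of det(T-λI)|: 1.3861, 0.8435, 0.8435.
ρ = 1.3861; 1.3861 > 1 ⇒ diverges.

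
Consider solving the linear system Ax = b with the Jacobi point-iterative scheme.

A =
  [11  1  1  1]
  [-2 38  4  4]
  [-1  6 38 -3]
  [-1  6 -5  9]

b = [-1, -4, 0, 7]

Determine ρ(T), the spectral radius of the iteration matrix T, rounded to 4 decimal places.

Diagonal D = diag(11, 38, 38, 9); L, U strict lower/upper.
Jacobi: T = -D⁻¹(L+U), T[0,2] = -(1)/(11) = -0.0909; T[0,0] = 0.
  T[0,:] = [+0.0000  -0.0909  -0.0909  -0.0909]
  T[1,:] = [+0.0526  +0.0000  -0.1053  -0.1053]
  T[2,:] = [+0.0263  -0.1579  +0.0000  +0.0789]
  T[3,:] = [+0.1111  -0.6667  +0.5556  +0.0000]
|λ(T)| sorted: 0.4053, 0.2411, 0.1064, 0.1064.
ρ(T) = max|λ| = 0.4053; 0.4053 < 1: convergent.

0.4053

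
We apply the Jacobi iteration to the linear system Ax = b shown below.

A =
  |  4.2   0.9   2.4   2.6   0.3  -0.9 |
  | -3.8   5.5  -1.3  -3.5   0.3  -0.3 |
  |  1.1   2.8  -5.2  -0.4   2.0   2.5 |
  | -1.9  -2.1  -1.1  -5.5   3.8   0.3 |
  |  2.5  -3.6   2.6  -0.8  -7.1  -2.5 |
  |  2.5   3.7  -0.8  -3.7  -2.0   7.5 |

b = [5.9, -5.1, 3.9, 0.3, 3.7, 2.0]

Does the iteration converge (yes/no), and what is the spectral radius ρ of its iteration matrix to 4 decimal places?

no, ρ = 1.1215

Write A = D+L+U with D = diag(4.2, 5.5, -5.2, -5.5, -7.1, 7.5).
Jacobi T = -D⁻¹(L+U): T[4,0] = -(2.5)/(-7.1) = +0.3521; T[4,4] = 0.
  T[0,:] = [+0.0000  -0.2143  -0.5714  -0.6190  -0.0714  +0.2143]
  T[1,:] = [+0.6909  +0.0000  +0.2364  +0.6364  -0.0545  +0.0545]
  T[2,:] = [+0.2115  +0.5385  +0.0000  -0.0769  +0.3846  +0.4808]
  T[3,:] = [-0.3455  -0.3818  -0.2000  +0.0000  +0.6909  +0.0545]
  T[4,:] = [+0.3521  -0.5070  +0.3662  -0.1127  +0.0000  -0.3521]
  T[5,:] = [-0.3333  -0.4933  +0.1067  +0.4933  +0.2667  +0.0000]
eigenvalue magnitudes: 1.1215, 0.8444, 0.8444, 0.6284, 0.6284, 0.2320.
ρ(T) = max|λ| = 1.1215; 1.1215 > 1: divergent.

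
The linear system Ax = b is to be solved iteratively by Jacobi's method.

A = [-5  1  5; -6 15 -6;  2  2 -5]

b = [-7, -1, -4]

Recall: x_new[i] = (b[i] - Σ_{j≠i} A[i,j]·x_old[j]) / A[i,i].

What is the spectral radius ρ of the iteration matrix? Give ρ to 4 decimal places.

0.9211

Let D = diag(-5, 15, -5); L, U the strict triangles.
T_J = -D⁻¹(L+U): T[0,2] = -(5)/(-5) = +1.0000; T[0,0] = 0.
  T[0,:] = [+0.0000 +0.2000 +1.0000]
  T[1,:] = [+0.4000 +0.0000 +0.4000]
  T[2,:] = [+0.4000 +0.4000 +0.0000]
|λ(T)| sorted: 0.9211, 0.5211, 0.4000.
ρ = 0.9211; 0.9211 < 1, so it converges for any x₀.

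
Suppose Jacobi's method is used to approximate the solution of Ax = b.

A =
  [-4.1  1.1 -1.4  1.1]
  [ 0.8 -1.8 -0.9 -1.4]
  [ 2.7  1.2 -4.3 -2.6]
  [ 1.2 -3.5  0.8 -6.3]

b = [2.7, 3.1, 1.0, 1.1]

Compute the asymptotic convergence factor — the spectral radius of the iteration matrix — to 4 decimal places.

0.8693

Split A = D + L + U, D = diag(-4.1, -1.8, -4.3, -6.3).
Jacobi T = -D⁻¹(L+U): T[2,1] = -(1.2)/(-4.3) = +0.2791; T[2,2] = 0.
  T[0,:] = [+0.0000 +0.2683 -0.3415 +0.2683]
  T[1,:] = [+0.4444 +0.0000 -0.5000 -0.7778]
  T[2,:] = [+0.6279 +0.2791 +0.0000 -0.6047]
  T[3,:] = [+0.1905 -0.5556 +0.1270 +0.0000]
eigenvalue magnitudes: 0.8693, 0.6344, 0.6344, 0.3484.
ρ(T) = max|λ| = 0.8693; 0.8693 < 1 ⇒ converges.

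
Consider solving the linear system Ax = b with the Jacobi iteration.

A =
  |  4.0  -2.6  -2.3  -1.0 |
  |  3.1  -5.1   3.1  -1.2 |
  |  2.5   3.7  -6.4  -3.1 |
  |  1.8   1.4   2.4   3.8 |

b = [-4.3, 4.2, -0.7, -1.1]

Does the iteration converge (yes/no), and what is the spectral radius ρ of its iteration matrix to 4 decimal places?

Diagonal D = diag(4, -5.1, -6.4, 3.8); L, U strict lower/upper.
Jacobi: T = -D⁻¹(L+U), T[0,3] = -(-1)/(4) = +0.2500; T[0,0] = 0.
  T[0,:] = [+0.0000 +0.6500 +0.5750 +0.2500]
  T[1,:] = [+0.6078 +0.0000 +0.6078 -0.2353]
  T[2,:] = [+0.3906 +0.5781 +0.0000 -0.4844]
  T[3,:] = [-0.4737 -0.3684 -0.6316 +0.0000]
moduli |λ_i(T)| = 1.3251, 0.6222, 0.6222, 0.1008.
ρ(T) = max|λ| = 1.3251; 1.3251 > 1 ⇒ diverges.

no, ρ = 1.3251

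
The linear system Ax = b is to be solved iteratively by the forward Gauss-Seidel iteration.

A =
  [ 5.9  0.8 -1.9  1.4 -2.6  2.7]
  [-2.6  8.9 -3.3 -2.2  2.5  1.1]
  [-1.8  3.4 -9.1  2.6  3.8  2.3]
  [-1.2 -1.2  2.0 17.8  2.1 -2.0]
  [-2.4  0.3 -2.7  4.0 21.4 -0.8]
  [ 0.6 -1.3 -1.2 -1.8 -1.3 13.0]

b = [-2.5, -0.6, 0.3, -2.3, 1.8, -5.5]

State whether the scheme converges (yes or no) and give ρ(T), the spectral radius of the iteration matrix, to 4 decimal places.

Write A = D+L+U with D = diag(5.9, 8.9, -9.1, 17.8, 21.4, 13).
T_GS = -(D+L)⁻¹U: row 0 first, T[0,3] = -(1.4)/(5.9) = -0.2373; later rows by forward substitution.
  T[0,:] = [+0.0000 -0.1356 +0.3220 -0.2373 +0.4407 -0.4576]
  T[1,:] = [+0.0000 -0.0396 +0.4649 +0.1779 -0.1522 -0.2573]
  T[2,:] = [+0.0000 +0.0120 +0.1100 +0.3991 +0.2736 +0.2471]
  T[3,:] = [+0.0000 -0.0132 +0.0407 -0.0488 -0.1293 +0.0364]
  T[4,:] = [+0.0000 -0.0107 +0.0359 +0.0304 +0.1102 +0.0140]
  T[5,:] = [+0.0000 +0.0005 +0.0510 +0.0619 -0.0172 +0.0246]
eigenvalue magnitudes: 0.2436, 0.2037, 0.1094, 0.0232, 0.0232, 0.0000.
spectral radius ρ = 0.2436; 0.2436 < 1, so it converges for any x₀.

yes, ρ = 0.2436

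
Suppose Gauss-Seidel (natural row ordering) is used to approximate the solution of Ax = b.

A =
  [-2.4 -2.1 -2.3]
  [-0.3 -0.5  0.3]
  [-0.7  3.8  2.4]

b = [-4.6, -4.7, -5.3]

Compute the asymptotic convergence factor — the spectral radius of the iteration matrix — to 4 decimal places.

Split A = D + L + U, D = diag(-2.4, -0.5, 2.4).
GS T = -(D+L)⁻¹U: row 0 first, T[0,2] = -(-2.3)/(-2.4) = -0.9583; later rows by forward substitution.
  T[0,:] = [+0.0000, -0.8750, -0.9583]
  T[1,:] = [+0.0000, +0.5250, +1.1750]
  T[2,:] = [+0.0000, -1.0865, -2.1399]
eigenvalue magnitudes: 1.5138, 0.1012, 0.0000.
ρ = 1.5138; 1.5138 > 1: divergent.

1.5138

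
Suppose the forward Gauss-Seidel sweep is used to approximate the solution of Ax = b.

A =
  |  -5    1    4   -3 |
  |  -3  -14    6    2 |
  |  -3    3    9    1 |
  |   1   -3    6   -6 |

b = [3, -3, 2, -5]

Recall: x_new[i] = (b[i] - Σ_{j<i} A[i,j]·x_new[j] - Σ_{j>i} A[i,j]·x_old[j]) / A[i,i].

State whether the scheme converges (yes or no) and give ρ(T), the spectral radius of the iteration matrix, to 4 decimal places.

Write A = D+L+U with D = diag(-5, -14, 9, -6).
GS T = -(D+L)⁻¹U: row 0 first, T[0,2] = -(4)/(-5) = +0.8000; later rows by forward substitution.
  T[0,:] = [+0.0000, +0.2000, +0.8000, -0.6000]
  T[1,:] = [+0.0000, -0.0429, +0.2571, +0.2714]
  T[2,:] = [+0.0000, +0.0810, +0.1810, -0.4016]
  T[3,:] = [+0.0000, +0.1357, +0.1857, -0.6373]
|roots of det(T-λI)|: 0.6286, 0.1055, 0.0239, 0.0000.
spectral radius ρ = 0.6286; 0.6286 < 1, so it converges for any x₀.

yes, ρ = 0.6286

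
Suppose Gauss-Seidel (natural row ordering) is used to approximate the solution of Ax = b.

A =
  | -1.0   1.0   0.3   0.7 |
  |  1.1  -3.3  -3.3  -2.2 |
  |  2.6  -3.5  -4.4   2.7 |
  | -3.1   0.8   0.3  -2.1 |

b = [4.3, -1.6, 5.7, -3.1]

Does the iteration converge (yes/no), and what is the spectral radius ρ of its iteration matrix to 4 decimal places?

no, ρ = 1.1583

Let D = diag(-1, -3.3, -4.4, -2.1); L, U the strict triangles.
GS T = -(D+L)⁻¹U: row 0 first, T[0,3] = -(0.7)/(-1) = +0.7000; later rows by forward substitution.
  T[0,:] = [+0.0000 +1.0000 +0.3000 +0.7000]
  T[1,:] = [+0.0000 +0.3333 -0.9000 -0.4333]
  T[2,:] = [+0.0000 +0.3258 +0.8932 +1.3720]
  T[3,:] = [+0.0000 -1.3027 -0.6581 -1.0024]
eigenvalue magnitudes: 1.1583, 0.8843, 0.8843, 0.0000.
ρ(T) = max|λ| = 1.1583; 1.1583 > 1 ⇒ diverges.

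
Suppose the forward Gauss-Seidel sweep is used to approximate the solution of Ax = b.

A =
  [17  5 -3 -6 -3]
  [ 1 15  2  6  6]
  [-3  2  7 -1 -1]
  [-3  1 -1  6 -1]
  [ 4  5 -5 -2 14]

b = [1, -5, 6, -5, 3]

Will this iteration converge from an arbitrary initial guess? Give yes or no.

yes

A = D + L + U where D = diag(17, 15, 7, 6, 14).
GS T = -(D+L)⁻¹U: row 0 first, T[0,4] = -(-3)/(17) = +0.1765; later rows by forward substitution.
  T[0,:] = [+0.0000  -0.2941  +0.1765  +0.3529  +0.1765]
  T[1,:] = [+0.0000  +0.0196  -0.1451  -0.4235  -0.4118]
  T[2,:] = [+0.0000  -0.1317  +0.1171  +0.4151  +0.3361]
  T[3,:] = [+0.0000  -0.1723  +0.1319  +0.3162  +0.3796]
  T[4,:] = [+0.0000  +0.0054  +0.0621  +0.2439  +0.2709]
|λ(T)| sorted: 0.8272, 0.1163, 0.0595, 0.0466, 0.0000.
ρ(T) = max|λ| = 0.8272; 0.8272 < 1, so it converges for any x₀.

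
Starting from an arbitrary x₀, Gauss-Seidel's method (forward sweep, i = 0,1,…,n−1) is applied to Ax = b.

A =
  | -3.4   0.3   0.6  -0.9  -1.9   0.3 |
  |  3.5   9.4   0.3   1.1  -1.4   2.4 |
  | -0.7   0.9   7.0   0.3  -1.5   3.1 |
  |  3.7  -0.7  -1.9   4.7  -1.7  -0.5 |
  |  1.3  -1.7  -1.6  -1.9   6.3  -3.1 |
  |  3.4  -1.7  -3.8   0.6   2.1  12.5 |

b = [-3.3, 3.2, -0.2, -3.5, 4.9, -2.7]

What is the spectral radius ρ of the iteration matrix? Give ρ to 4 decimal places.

0.6881

A = D + L + U where D = diag(-3.4, 9.4, 7, 4.7, 6.3, 12.5).
GS T = -(D+L)⁻¹U: row 0 first, T[0,5] = -(0.3)/(-3.4) = +0.0882; later rows by forward substitution.
  T[0,:] = [+0.0000  +0.0882  +0.1765  -0.2647  -0.5588  +0.0882]
  T[1,:] = [+0.0000  -0.0329  -0.0976  -0.0185  +0.3570  -0.2882]
  T[2,:] = [+0.0000  +0.0130  +0.0302  -0.0670  +0.1125  -0.3970]
  T[3,:] = [+0.0000  -0.0691  -0.1413  +0.1786  +0.9003  -0.1665]
  T[4,:] = [+0.0000  -0.0446  -0.0977  +0.0865  +0.5117  +0.2451]
  T[5,:] = [+0.0000  -0.0137  -0.0289  +0.0260  +0.1056  -0.2171]
moduli |λ_i(T)| = 0.6881, 0.2707, 0.0758, 0.0758, 0.0055, 0.0000.
ρ(T) = max|λ| = 0.6881; 0.6881 < 1: convergent.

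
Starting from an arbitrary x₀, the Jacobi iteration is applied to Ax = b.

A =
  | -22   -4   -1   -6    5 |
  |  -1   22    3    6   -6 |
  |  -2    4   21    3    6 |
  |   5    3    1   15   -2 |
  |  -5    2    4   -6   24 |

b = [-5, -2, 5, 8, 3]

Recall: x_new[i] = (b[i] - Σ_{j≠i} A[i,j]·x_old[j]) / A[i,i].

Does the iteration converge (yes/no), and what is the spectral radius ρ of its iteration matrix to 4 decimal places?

Diagonal D = diag(-22, 22, 21, 15, 24); L, U strict lower/upper.
Jacobi T = -D⁻¹(L+U): T[1,4] = -(-6)/(22) = +0.2727; T[1,1] = 0.
  T[0,:] = [+0.0000 -0.1818 -0.0455 -0.2727 +0.2273]
  T[1,:] = [+0.0455 +0.0000 -0.1364 -0.2727 +0.2727]
  T[2,:] = [+0.0952 -0.1905 +0.0000 -0.1429 -0.2857]
  T[3,:] = [-0.3333 -0.2000 -0.0667 +0.0000 +0.1333]
  T[4,:] = [+0.2083 -0.0833 -0.1667 +0.2500 +0.0000]
eigenvalue magnitudes: 0.5689, 0.2992, 0.2992, 0.2422, 0.2182.
spectral radius ρ = 0.5689; 0.5689 < 1, so it converges for any x₀.

yes, ρ = 0.5689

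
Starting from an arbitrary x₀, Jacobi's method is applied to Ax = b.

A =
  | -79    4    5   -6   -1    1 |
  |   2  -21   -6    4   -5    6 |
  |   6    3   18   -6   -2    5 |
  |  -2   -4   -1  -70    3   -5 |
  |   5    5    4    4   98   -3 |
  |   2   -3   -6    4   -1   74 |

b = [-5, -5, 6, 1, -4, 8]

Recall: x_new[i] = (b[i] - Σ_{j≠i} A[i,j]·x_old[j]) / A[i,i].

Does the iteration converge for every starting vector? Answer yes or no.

Diagonal D = diag(-79, -21, 18, -70, 98, 74); L, U strict lower/upper.
Jacobi T = -D⁻¹(L+U): T[3,2] = -(-1)/(-70) = -0.0143; T[3,3] = 0.
  T[0,:] = [+0.0000 +0.0506 +0.0633 -0.0759 -0.0127 +0.0127]
  T[1,:] = [+0.0952 +0.0000 -0.2857 +0.1905 -0.2381 +0.2857]
  T[2,:] = [-0.3333 -0.1667 +0.0000 +0.3333 +0.1111 -0.2778]
  T[3,:] = [-0.0286 -0.0571 -0.0143 +0.0000 +0.0429 -0.0714]
  T[4,:] = [-0.0510 -0.0510 -0.0408 -0.0408 +0.0000 +0.0306]
  T[5,:] = [-0.0270 +0.0405 +0.0811 -0.0541 +0.0135 +0.0000]
|eigenvalues of T|: 0.2117, 0.1392, 0.1392, 0.0693, 0.0177, 0.0177.
ρ = 0.2117; 0.2117 < 1: convergent.

yes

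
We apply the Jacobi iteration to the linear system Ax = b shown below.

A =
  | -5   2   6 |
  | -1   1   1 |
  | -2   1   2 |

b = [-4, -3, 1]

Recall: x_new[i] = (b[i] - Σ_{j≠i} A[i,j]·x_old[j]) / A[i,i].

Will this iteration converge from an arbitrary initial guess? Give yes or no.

no

Let D = diag(-5, 1, 2); L, U the strict triangles.
Jacobi: T = -D⁻¹(L+U), T[0,2] = -(6)/(-5) = +1.2000; T[0,0] = 0.
  T[0,:] = [+0.0000 +0.4000 +1.2000]
  T[1,:] = [+1.0000 +0.0000 -1.0000]
  T[2,:] = [+1.0000 -0.5000 +0.0000]
|λ(T)| sorted: 1.6455, 1.0858, 0.5597.
ρ = 1.6455; 1.6455 > 1, so it fails to converge.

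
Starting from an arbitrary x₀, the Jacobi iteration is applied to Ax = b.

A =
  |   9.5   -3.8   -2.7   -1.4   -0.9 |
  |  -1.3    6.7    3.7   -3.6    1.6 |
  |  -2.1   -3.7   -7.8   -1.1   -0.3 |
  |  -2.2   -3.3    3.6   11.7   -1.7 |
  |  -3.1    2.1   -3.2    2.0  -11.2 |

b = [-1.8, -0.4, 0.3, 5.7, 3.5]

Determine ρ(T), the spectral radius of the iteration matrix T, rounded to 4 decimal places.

0.8498

A = D + L + U where D = diag(9.5, 6.7, -7.8, 11.7, -11.2).
Jacobi: T = -D⁻¹(L+U), T[0,3] = -(-1.4)/(9.5) = +0.1474; T[0,0] = 0.
  T[0,:] = [+0.0000  +0.4000  +0.2842  +0.1474  +0.0947]
  T[1,:] = [+0.1940  +0.0000  -0.5522  +0.5373  -0.2388]
  T[2,:] = [-0.2692  -0.4744  +0.0000  -0.1410  -0.0385]
  T[3,:] = [+0.1880  +0.2821  -0.3077  +0.0000  +0.1453]
  T[4,:] = [-0.2768  +0.1875  -0.2857  +0.1786  +0.0000]
moduli |λ_i(T)| = 0.8498, 0.4991, 0.4991, 0.1735, 0.1735.
ρ(T) = max|λ| = 0.8498; 0.8498 < 1 ⇒ converges.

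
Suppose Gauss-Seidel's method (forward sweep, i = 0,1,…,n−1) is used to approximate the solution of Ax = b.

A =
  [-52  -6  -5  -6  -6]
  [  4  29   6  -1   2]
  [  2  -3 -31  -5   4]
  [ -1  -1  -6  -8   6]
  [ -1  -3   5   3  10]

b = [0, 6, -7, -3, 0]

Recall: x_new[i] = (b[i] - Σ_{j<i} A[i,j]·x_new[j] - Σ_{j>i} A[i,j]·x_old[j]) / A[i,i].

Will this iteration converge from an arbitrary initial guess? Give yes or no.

yes

A = D + L + U where D = diag(-52, 29, -31, -8, 10).
Gauss-Seidel: T = -(D+L)⁻¹U, row 0 first, T[0,1] = -(-6)/(-52) = -0.1154; later rows by forward substitution.
  T[0,:] = [+0.0000  -0.1154  -0.0962  -0.1154  -0.1154]
  T[1,:] = [+0.0000  +0.0159  -0.1936  +0.0504  -0.0531]
  T[2,:] = [+0.0000  -0.0090  +0.0125  -0.1736  +0.1267]
  T[3,:] = [+0.0000  +0.0192  +0.0268  +0.1383  +0.6760]
  T[4,:] = [+0.0000  -0.0080  -0.0820  +0.0489  -0.2936]
moduli |λ_i(T)| = 0.2538, 0.2044, 0.2044, 0.0272, 0.0000.
ρ(T) = max|λ| = 0.2538; 0.2538 < 1, so it converges for any x₀.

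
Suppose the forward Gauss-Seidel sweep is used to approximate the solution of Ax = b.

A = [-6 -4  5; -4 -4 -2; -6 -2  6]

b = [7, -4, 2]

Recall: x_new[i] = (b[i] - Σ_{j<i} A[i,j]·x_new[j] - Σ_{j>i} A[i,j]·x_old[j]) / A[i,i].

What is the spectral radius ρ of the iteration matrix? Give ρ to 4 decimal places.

1.3100

Split A = D + L + U, D = diag(-6, -4, 6).
T_GS = -(D+L)⁻¹U: row 0 first, T[0,2] = -(5)/(-6) = +0.8333; later rows by forward substitution.
  T[0,:] = [+0.0000  -0.6667  +0.8333]
  T[1,:] = [+0.0000  +0.6667  -1.3333]
  T[2,:] = [+0.0000  -0.4444  +0.3889]
|roots of det(T-λI)|: 1.3100, 0.2545, 0.0000.
spectral radius ρ = 1.3100; 1.3100 > 1 ⇒ diverges.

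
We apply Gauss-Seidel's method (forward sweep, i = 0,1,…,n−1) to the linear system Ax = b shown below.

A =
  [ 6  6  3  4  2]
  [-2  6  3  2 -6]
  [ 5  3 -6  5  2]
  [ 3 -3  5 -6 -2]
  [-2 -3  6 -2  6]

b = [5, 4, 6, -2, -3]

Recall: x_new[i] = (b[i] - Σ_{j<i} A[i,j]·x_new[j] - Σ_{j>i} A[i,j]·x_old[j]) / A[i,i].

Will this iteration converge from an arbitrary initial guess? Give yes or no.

no

Split A = D + L + U, D = diag(6, 6, -6, -6, 6).
GS T = -(D+L)⁻¹U: row 0 first, T[0,1] = -(6)/(6) = -1.0000; later rows by forward substitution.
  T[0,:] = [+0.0000 -1.0000 -0.5000 -0.6667 -0.3333]
  T[1,:] = [+0.0000 -0.3333 -0.6667 -0.5556 +0.8889]
  T[2,:] = [+0.0000 -1.0000 -0.7500 +0.0000 +0.5000]
  T[3,:] = [+0.0000 -1.1667 -0.5417 -0.0556 -0.5278]
  T[4,:] = [+0.0000 +0.1111 +0.0694 -0.5185 -0.3426]
|λ(T)| sorted: 1.4041, 1.1163, 1.0097, 0.0293, 0.0000.
ρ(T) = max|λ| = 1.4041; 1.4041 > 1, so it fails to converge.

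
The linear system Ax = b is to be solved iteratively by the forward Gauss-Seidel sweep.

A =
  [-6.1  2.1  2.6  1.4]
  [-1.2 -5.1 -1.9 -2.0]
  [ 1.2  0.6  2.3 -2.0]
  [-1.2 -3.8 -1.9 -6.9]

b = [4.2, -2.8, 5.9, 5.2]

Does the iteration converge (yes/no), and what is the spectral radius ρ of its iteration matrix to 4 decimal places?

Let D = diag(-6.1, -5.1, 2.3, -6.9); L, U the strict triangles.
GS T = -(D+L)⁻¹U: row 0 first, T[0,1] = -(2.1)/(-6.1) = +0.3443; later rows by forward substitution.
  T[0,:] = [+0.0000 +0.3443 +0.4262 +0.2295]
  T[1,:] = [+0.0000 -0.0810 -0.4728 -0.4462]
  T[2,:] = [+0.0000 -0.1585 -0.0990 +0.8662]
  T[3,:] = [+0.0000 +0.0284 +0.2135 -0.0327]
|λ(T)| sorted: 0.5650, 0.4317, 0.0795, 0.0000.
ρ = 0.5650; 0.5650 < 1 ⇒ converges.

yes, ρ = 0.5650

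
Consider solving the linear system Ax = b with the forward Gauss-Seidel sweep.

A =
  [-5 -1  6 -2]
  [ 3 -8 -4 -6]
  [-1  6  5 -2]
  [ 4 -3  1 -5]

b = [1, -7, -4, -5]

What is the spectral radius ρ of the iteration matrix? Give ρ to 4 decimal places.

Diagonal D = diag(-5, -8, 5, -5); L, U strict lower/upper.
T_GS = -(D+L)⁻¹U: row 0 first, T[0,3] = -(-2)/(-5) = -0.4000; later rows by forward substitution.
  T[0,:] = [+0.0000 -0.2000 +1.2000 -0.4000]
  T[1,:] = [+0.0000 -0.0750 -0.0500 -0.9000]
  T[2,:] = [+0.0000 +0.0500 +0.3000 +1.4000]
  T[3,:] = [+0.0000 -0.1050 +1.0500 +0.5000]
moduli |λ_i(T)| = 1.6365, 0.8895, 0.0220, 0.0000.
ρ(T) = max|λ| = 1.6365; 1.6365 > 1 ⇒ diverges.

1.6365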